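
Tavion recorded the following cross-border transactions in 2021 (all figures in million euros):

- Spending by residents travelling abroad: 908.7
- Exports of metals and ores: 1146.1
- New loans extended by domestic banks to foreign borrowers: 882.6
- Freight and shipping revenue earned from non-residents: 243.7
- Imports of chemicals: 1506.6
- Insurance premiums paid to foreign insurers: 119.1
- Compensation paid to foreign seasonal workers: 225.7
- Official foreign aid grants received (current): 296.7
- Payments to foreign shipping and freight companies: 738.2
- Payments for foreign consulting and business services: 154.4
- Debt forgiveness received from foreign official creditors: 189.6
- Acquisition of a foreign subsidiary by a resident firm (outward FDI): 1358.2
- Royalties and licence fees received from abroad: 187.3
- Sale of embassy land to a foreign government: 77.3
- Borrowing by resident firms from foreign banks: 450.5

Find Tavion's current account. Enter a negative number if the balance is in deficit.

-1778.9

Goods: 1146.1 - 1506.6 = -360.5
Services: 243.7 + 187.3 - 119.1 - 738.2 - 908.7 - 154.4 = -1489.4
Primary income: -225.7
Secondary income: 296.7
Current account = (-360.5) + (-1489.4) + (-225.7) + 296.7 = -1778.9
(Excluded from the current account — financial account: new loans extended by domestic banks to foreign borrowers 882.6, acquisition of a foreign subsidiary by a resident firm (outward FDI) 1358.2, borrowing by resident firms from foreign banks 450.5; capital account: debt forgiveness received from foreign official creditors 189.6, sale of embassy land to a foreign government 77.3.)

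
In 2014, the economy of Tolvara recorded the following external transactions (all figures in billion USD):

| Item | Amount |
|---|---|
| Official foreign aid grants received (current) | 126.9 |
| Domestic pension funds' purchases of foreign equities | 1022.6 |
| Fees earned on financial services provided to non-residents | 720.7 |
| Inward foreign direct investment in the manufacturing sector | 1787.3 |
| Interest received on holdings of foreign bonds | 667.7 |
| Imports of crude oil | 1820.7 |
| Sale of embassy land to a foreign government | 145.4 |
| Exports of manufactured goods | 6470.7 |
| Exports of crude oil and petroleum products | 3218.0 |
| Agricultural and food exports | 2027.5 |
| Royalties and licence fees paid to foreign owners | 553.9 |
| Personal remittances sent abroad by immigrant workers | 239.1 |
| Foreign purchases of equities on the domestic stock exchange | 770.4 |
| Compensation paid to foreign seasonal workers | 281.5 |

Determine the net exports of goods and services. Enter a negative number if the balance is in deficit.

10062.3

Goods: 2027.5 - 1820.7 + 6470.7 + 3218.0 = 9895.5
Services: -553.9 + 720.7 = 166.8
Trade balance = 9895.5 + 166.8 = 10062.3
(Excluded from the trade balance — secondary income: official foreign aid grants received (current) 126.9, personal remittances sent abroad by immigrant workers 239.1; financial account: domestic pension funds' purchases of foreign equities 1022.6, inward foreign direct investment in the manufacturing sector 1787.3, foreign purchases of equities on the domestic stock exchange 770.4; primary income: interest received on holdings of foreign bonds 667.7, compensation paid to foreign seasonal workers 281.5; capital account: sale of embassy land to a foreign government 145.4.)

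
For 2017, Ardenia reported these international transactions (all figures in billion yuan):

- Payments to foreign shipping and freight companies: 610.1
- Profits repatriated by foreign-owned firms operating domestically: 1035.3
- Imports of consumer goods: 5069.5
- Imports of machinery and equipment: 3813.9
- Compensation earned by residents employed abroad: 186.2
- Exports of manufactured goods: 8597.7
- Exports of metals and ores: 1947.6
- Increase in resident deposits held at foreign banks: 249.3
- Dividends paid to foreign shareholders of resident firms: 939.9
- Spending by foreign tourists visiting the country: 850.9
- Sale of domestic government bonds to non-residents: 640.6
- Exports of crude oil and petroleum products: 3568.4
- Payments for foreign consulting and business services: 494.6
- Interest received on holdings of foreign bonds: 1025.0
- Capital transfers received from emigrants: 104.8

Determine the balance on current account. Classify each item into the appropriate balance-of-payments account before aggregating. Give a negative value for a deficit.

Goods: -3813.9 + 1947.6 + 8597.7 + 3568.4 - 5069.5 = 5230.3
Services: -610.1 - 494.6 + 850.9 = -253.8
Primary income: -939.9 + 1025.0 - 1035.3 + 186.2 = -764.0
Current account = 5230.3 + (-253.8) + (-764.0) = 4212.5
(Excluded from the current account — financial account: increase in resident deposits held at foreign banks 249.3, sale of domestic government bonds to non-residents 640.6; capital account: capital transfers received from emigrants 104.8.)

4212.5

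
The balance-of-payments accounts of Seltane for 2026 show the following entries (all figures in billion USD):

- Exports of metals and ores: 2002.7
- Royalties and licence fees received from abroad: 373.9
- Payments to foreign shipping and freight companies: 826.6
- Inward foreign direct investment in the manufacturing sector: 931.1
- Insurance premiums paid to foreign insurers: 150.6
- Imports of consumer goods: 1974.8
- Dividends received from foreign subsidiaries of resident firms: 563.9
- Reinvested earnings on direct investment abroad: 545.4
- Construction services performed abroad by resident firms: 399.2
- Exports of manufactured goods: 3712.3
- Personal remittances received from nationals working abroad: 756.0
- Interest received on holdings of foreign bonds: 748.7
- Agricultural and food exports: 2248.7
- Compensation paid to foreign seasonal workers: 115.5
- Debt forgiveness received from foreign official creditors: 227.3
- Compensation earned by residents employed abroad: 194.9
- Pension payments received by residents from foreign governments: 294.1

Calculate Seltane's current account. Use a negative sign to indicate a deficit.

Goods: 3712.3 + 2002.7 + 2248.7 - 1974.8 = 5988.9
Services: -150.6 + 373.9 - 826.6 + 399.2 = -204.1
Primary income: 748.7 - 115.5 + 194.9 + 563.9 + 545.4 = 1937.4
Secondary income: 756.0 + 294.1 = 1050.1
Current account = 5988.9 + (-204.1) + 1937.4 + 1050.1 = 8772.3
(Excluded from the current account — financial account: inward foreign direct investment in the manufacturing sector 931.1; capital account: debt forgiveness received from foreign official creditors 227.3.)

8772.3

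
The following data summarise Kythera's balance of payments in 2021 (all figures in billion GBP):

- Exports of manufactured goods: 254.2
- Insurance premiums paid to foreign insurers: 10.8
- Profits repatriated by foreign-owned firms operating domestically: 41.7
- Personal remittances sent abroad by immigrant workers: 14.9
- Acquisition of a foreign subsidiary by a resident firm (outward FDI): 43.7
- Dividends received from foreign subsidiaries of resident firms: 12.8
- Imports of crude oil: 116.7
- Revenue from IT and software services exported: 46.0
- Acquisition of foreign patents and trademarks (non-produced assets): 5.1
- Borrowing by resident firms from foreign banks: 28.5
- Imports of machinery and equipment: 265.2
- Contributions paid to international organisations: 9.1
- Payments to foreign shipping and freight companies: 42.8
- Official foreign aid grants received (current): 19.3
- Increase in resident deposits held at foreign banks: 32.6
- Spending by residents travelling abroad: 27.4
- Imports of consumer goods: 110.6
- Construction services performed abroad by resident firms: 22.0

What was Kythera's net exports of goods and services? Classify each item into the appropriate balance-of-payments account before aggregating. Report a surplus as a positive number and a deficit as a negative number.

Goods: 254.2 - 116.7 - 110.6 - 265.2 = -238.3
Services: -42.8 - 27.4 - 10.8 + 46.0 + 22.0 = -13.0
Trade balance = -238.3 + (-13.0) = -251.3
(Excluded from the trade balance — primary income: profits repatriated by foreign-owned firms operating domestically 41.7, dividends received from foreign subsidiaries of resident firms 12.8; secondary income: personal remittances sent abroad by immigrant workers 14.9, contributions paid to international organisations 9.1, official foreign aid grants received (current) 19.3; financial account: acquisition of a foreign subsidiary by a resident firm (outward FDI) 43.7, borrowing by resident firms from foreign banks 28.5, increase in resident deposits held at foreign banks 32.6; capital account: acquisition of foreign patents and trademarks (non-produced assets) 5.1.)

-251.3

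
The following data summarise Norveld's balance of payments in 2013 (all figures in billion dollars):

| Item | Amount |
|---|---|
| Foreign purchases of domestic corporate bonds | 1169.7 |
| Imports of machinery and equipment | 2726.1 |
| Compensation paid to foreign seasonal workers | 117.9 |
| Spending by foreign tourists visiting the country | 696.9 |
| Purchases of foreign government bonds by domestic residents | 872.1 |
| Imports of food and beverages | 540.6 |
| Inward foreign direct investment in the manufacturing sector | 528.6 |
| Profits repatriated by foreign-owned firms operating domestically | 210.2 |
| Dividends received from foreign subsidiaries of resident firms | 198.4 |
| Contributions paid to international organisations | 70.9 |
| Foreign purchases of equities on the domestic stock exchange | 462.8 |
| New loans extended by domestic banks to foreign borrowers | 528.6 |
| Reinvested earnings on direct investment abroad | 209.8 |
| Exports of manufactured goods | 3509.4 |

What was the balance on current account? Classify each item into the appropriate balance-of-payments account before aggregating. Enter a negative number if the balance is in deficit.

Goods: -2726.1 - 540.6 + 3509.4 = 242.7
Services: 696.9
Primary income: -210.2 + 209.8 + 198.4 - 117.9 = 80.1
Secondary income: -70.9
Current account = 242.7 + 696.9 + 80.1 + (-70.9) = 948.8
(Excluded from the current account — financial account: foreign purchases of domestic corporate bonds 1169.7, purchases of foreign government bonds by domestic residents 872.1, inward foreign direct investment in the manufacturing sector 528.6, foreign purchases of equities on the domestic stock exchange 462.8, new loans extended by domestic banks to foreign borrowers 528.6.)

948.8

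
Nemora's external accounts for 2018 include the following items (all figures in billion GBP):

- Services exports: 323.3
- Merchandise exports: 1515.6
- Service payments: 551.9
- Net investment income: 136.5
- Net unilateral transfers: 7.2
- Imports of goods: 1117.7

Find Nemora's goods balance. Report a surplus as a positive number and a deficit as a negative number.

Goods balance = 1515.6 - 1117.7 = 397.9

397.9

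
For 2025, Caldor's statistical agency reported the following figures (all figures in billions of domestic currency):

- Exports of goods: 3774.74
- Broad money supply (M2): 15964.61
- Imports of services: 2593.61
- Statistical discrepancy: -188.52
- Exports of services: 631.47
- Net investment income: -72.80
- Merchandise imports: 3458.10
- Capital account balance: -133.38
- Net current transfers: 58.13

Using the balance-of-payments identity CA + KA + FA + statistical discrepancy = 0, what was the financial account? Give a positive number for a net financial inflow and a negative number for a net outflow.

1982.07

Goods balance = 3774.74 - 3458.10 = 316.64
Services balance = 631.47 - 2593.61 = -1962.14
Trade balance (goods + services) = 316.64 + (-1962.14) = -1645.50
Net primary income = -72.80
Net secondary income = 58.13
Current account = -1645.50 + (-72.80) + 58.13 = -1660.17
Financial account = -(-1660.17 + (-133.38) + (-188.52)) = 1982.07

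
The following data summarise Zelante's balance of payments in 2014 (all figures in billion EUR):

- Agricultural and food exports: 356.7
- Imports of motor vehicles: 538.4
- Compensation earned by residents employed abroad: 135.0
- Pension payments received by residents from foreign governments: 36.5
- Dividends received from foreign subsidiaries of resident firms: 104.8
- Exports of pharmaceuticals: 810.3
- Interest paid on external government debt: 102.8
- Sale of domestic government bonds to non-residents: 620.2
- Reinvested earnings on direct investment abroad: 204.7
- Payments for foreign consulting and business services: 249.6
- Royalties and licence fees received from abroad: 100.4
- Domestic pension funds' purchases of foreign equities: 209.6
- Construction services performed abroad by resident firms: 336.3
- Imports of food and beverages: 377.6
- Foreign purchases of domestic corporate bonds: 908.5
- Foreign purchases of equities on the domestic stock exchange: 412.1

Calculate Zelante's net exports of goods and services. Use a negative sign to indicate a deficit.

Goods: -538.4 + 810.3 + 356.7 - 377.6 = 251.0
Services: 100.4 - 249.6 + 336.3 = 187.1
Trade balance = 251.0 + 187.1 = 438.1
(Excluded from the trade balance — primary income: compensation earned by residents employed abroad 135.0, dividends received from foreign subsidiaries of resident firms 104.8, interest paid on external government debt 102.8, reinvested earnings on direct investment abroad 204.7; secondary income: pension payments received by residents from foreign governments 36.5; financial account: sale of domestic government bonds to non-residents 620.2, domestic pension funds' purchases of foreign equities 209.6, foreign purchases of domestic corporate bonds 908.5, foreign purchases of equities on the domestic stock exchange 412.1.)

438.1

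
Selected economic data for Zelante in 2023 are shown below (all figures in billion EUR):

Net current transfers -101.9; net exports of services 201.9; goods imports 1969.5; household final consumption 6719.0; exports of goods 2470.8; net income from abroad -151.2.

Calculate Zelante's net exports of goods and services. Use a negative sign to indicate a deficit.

703.2

Goods balance = 2470.8 - 1969.5 = 501.3
Services balance = 201.9
Trade balance (goods + services) = 501.3 + 201.9 = 703.2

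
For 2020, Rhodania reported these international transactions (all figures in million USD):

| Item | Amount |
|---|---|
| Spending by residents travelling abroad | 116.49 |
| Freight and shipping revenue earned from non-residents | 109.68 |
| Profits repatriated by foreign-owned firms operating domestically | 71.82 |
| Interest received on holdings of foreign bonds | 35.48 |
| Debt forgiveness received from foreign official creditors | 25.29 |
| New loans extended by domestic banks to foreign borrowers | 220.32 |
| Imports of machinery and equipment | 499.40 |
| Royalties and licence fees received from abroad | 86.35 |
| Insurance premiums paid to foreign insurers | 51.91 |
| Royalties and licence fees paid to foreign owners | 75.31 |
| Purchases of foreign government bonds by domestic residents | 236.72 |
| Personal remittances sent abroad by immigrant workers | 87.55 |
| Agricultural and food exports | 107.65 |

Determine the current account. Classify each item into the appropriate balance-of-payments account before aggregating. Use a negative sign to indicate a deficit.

Goods: 107.65 - 499.40 = -391.75
Services: -51.91 + 109.68 + 86.35 - 75.31 - 116.49 = -47.68
Primary income: -71.82 + 35.48 = -36.34
Secondary income: -87.55
Current account = (-391.75) + (-47.68) + (-36.34) + (-87.55) = -563.32
(Excluded from the current account — capital account: debt forgiveness received from foreign official creditors 25.29; financial account: new loans extended by domestic banks to foreign borrowers 220.32, purchases of foreign government bonds by domestic residents 236.72.)

-563.32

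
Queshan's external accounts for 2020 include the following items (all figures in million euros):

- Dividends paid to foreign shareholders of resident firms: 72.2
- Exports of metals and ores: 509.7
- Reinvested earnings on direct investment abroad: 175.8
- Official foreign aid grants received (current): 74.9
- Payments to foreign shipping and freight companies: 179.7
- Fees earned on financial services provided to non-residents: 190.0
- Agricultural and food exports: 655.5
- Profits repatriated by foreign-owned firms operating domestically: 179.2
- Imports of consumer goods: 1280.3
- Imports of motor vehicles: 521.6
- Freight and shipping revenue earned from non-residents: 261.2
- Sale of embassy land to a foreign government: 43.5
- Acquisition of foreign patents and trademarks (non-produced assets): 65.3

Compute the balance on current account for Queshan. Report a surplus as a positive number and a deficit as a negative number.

-365.9

Goods: 655.5 + 509.7 - 521.6 - 1280.3 = -636.7
Services: -179.7 + 261.2 + 190.0 = 271.5
Primary income: -179.2 - 72.2 + 175.8 = -75.6
Secondary income: 74.9
Current account = (-636.7) + 271.5 + (-75.6) + 74.9 = -365.9
(Excluded from the current account — capital account: sale of embassy land to a foreign government 43.5, acquisition of foreign patents and trademarks (non-produced assets) 65.3.)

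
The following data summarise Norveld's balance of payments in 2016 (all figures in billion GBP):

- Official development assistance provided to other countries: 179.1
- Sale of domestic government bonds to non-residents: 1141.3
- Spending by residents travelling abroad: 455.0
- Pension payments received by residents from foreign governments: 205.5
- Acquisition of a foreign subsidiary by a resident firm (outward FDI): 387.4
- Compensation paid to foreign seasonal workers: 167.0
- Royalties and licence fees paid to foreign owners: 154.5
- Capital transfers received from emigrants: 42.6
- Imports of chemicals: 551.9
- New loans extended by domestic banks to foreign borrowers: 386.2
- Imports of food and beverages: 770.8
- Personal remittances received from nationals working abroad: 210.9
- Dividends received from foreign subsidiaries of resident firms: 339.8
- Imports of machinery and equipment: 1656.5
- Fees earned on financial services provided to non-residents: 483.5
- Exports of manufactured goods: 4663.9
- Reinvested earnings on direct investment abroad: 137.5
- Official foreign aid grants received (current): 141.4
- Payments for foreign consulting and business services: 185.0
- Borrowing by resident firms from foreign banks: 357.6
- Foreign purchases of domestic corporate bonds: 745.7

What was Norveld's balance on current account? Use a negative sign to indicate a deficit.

Goods: 4663.9 - 1656.5 - 770.8 - 551.9 = 1684.7
Services: 483.5 - 455.0 - 185.0 - 154.5 = -311.0
Primary income: 339.8 + 137.5 - 167.0 = 310.3
Secondary income: 141.4 + 205.5 + 210.9 - 179.1 = 378.7
Current account = 1684.7 + (-311.0) + 310.3 + 378.7 = 2062.7
(Excluded from the current account — financial account: sale of domestic government bonds to non-residents 1141.3, acquisition of a foreign subsidiary by a resident firm (outward FDI) 387.4, new loans extended by domestic banks to foreign borrowers 386.2, borrowing by resident firms from foreign banks 357.6, foreign purchases of domestic corporate bonds 745.7; capital account: capital transfers received from emigrants 42.6.)

2062.7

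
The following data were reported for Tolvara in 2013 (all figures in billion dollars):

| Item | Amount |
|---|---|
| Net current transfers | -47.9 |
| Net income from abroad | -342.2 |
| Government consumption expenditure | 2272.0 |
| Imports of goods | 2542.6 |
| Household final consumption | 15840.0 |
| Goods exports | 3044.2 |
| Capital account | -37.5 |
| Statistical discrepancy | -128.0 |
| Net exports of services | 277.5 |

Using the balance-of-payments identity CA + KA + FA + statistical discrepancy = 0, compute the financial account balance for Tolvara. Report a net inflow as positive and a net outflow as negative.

-223.5

Goods balance = 3044.2 - 2542.6 = 501.6
Services balance = 277.5
Trade balance (goods + services) = 501.6 + 277.5 = 779.1
Net primary income = -342.2
Net secondary income = -47.9
Current account = 779.1 + (-342.2) + (-47.9) = 389.0
Financial account = -(389.0 + (-37.5) + (-128.0)) = -223.5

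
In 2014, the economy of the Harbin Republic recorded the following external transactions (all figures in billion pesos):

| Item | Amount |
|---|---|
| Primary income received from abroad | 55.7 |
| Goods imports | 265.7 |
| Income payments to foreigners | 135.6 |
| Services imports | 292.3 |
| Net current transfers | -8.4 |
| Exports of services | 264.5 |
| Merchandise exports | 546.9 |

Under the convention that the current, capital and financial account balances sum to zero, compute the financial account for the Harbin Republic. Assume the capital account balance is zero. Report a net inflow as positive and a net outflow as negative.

-165.1

Goods balance = 546.9 - 265.7 = 281.2
Services balance = 264.5 - 292.3 = -27.8
Trade balance (goods + services) = 281.2 + (-27.8) = 253.4
Net primary income = 55.7 - 135.6 = -79.9
Net secondary income = -8.4
Current account = 253.4 + (-79.9) + (-8.4) = 165.1
Financial account = -(165.1) = -165.1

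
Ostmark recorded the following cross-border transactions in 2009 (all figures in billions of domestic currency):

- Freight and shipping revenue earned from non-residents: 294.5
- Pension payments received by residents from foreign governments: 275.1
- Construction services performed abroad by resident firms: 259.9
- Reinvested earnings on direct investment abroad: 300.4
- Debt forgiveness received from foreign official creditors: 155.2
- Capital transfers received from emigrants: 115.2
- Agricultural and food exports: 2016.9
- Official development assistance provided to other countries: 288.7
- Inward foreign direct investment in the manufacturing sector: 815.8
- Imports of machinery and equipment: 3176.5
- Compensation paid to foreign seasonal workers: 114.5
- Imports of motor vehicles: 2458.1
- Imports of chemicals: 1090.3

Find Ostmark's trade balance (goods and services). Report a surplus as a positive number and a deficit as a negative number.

-4153.6

Goods: 2016.9 - 3176.5 - 2458.1 - 1090.3 = -4708.0
Services: 259.9 + 294.5 = 554.4
Trade balance = -4708.0 + 554.4 = -4153.6
(Excluded from the trade balance — secondary income: pension payments received by residents from foreign governments 275.1, official development assistance provided to other countries 288.7; primary income: reinvested earnings on direct investment abroad 300.4, compensation paid to foreign seasonal workers 114.5; capital account: debt forgiveness received from foreign official creditors 155.2, capital transfers received from emigrants 115.2; financial account: inward foreign direct investment in the manufacturing sector 815.8.)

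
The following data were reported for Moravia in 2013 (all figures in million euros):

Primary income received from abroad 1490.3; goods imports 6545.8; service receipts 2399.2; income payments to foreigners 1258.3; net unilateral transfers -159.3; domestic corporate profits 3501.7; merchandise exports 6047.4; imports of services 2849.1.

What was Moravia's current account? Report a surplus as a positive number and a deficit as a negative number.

Goods balance = 6047.4 - 6545.8 = -498.4
Services balance = 2399.2 - 2849.1 = -449.9
Trade balance (goods + services) = -498.4 + (-449.9) = -948.3
Net primary income = 1490.3 - 1258.3 = 232.0
Net secondary income = -159.3
Current account = -948.3 + 232.0 + (-159.3) = -875.6

-875.6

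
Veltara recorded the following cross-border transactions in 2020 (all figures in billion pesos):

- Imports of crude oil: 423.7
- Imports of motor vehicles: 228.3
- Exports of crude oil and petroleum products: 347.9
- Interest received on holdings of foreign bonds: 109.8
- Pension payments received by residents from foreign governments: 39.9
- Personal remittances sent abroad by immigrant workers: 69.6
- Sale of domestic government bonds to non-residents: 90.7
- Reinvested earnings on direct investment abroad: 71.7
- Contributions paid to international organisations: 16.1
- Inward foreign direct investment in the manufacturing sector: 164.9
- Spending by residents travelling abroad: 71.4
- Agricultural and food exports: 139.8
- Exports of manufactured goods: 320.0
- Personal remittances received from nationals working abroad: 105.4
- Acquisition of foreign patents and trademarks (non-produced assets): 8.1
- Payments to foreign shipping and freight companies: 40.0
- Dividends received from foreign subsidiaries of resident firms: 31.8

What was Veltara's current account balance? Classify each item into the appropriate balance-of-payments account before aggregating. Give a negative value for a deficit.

317.2

Goods: -228.3 + 320.0 + 347.9 + 139.8 - 423.7 = 155.7
Services: -40.0 - 71.4 = -111.4
Primary income: 31.8 + 109.8 + 71.7 = 213.3
Secondary income: -69.6 + 39.9 + 105.4 - 16.1 = 59.6
Current account = 155.7 + (-111.4) + 213.3 + 59.6 = 317.2
(Excluded from the current account — financial account: sale of domestic government bonds to non-residents 90.7, inward foreign direct investment in the manufacturing sector 164.9; capital account: acquisition of foreign patents and trademarks (non-produced assets) 8.1.)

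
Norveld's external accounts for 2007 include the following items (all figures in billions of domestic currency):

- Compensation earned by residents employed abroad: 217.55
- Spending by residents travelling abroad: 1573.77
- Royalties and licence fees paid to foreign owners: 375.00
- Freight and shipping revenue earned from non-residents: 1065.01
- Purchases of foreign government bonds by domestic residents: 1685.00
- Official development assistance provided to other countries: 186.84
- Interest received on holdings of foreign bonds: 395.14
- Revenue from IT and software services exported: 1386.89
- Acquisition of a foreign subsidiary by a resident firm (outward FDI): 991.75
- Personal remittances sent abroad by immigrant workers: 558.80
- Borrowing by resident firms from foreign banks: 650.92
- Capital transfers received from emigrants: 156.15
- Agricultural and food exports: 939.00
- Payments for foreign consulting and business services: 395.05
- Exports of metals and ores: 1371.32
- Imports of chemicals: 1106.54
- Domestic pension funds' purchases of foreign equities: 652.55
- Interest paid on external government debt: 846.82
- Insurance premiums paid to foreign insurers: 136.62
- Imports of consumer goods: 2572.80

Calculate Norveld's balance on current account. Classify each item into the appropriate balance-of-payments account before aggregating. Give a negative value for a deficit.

-2377.33

Goods: 1371.32 - 2572.80 - 1106.54 + 939.00 = -1369.02
Services: -136.62 - 375.00 + 1386.89 - 1573.77 + 1065.01 - 395.05 = -28.54
Primary income: 395.14 + 217.55 - 846.82 = -234.13
Secondary income: -186.84 - 558.80 = -745.64
Current account = (-1369.02) + (-28.54) + (-234.13) + (-745.64) = -2377.33
(Excluded from the current account — financial account: purchases of foreign government bonds by domestic residents 1685.00, acquisition of a foreign subsidiary by a resident firm (outward FDI) 991.75, borrowing by resident firms from foreign banks 650.92, domestic pension funds' purchases of foreign equities 652.55; capital account: capital transfers received from emigrants 156.15.)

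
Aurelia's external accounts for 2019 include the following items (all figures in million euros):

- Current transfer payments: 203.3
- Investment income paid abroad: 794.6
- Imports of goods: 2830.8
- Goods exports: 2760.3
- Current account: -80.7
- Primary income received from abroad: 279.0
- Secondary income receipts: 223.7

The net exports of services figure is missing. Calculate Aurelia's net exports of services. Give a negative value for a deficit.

485.0

Current account = goods balance + services balance + net primary income + net secondary income
Sum of the known components = -565.7
Net exports of services = CA - (known components) = -80.7 - (-565.7) = 485.0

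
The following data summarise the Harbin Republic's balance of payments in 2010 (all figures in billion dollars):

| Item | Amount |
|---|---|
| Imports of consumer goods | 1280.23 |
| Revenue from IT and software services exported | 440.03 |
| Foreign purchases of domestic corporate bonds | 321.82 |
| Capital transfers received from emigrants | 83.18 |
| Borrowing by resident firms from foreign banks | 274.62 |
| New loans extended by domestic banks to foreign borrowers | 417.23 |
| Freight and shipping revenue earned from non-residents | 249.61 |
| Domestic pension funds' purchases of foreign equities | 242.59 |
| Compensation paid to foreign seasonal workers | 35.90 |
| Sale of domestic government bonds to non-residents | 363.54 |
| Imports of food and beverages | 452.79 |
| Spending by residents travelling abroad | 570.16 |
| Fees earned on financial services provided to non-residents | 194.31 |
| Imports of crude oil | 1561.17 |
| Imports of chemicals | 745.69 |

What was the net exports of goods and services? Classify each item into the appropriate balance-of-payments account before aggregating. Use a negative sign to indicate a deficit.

Goods: -1561.17 - 1280.23 - 452.79 - 745.69 = -4039.88
Services: 194.31 + 249.61 - 570.16 + 440.03 = 313.79
Trade balance = -4039.88 + 313.79 = -3726.09
(Excluded from the trade balance — financial account: foreign purchases of domestic corporate bonds 321.82, borrowing by resident firms from foreign banks 274.62, new loans extended by domestic banks to foreign borrowers 417.23, domestic pension funds' purchases of foreign equities 242.59, sale of domestic government bonds to non-residents 363.54; capital account: capital transfers received from emigrants 83.18; primary income: compensation paid to foreign seasonal workers 35.90.)

-3726.09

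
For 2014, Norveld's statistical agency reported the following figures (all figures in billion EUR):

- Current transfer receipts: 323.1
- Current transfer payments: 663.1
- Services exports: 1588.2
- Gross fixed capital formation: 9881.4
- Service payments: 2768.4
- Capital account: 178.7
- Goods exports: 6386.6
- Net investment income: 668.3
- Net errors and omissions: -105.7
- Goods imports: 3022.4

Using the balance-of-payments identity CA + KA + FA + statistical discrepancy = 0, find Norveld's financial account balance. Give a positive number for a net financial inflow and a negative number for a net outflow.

Goods balance = 6386.6 - 3022.4 = 3364.2
Services balance = 1588.2 - 2768.4 = -1180.2
Trade balance (goods + services) = 3364.2 + (-1180.2) = 2184.0
Net primary income = 668.3
Net secondary income = 323.1 - 663.1 = -340.0
Current account = 2184.0 + 668.3 + (-340.0) = 2512.3
Financial account = -(2512.3 + 178.7 + (-105.7)) = -2585.3

-2585.3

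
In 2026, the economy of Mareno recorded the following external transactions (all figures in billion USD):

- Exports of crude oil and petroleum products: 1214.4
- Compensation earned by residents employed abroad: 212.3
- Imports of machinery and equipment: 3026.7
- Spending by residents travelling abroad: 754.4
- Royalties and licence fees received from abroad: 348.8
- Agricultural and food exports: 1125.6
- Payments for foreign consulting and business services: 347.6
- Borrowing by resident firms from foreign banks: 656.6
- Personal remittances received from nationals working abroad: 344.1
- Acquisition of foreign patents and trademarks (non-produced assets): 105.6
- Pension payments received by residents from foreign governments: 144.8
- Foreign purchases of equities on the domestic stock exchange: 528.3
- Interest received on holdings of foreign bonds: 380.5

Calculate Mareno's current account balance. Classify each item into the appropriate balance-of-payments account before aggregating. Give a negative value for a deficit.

Goods: 1125.6 + 1214.4 - 3026.7 = -686.7
Services: -347.6 + 348.8 - 754.4 = -753.2
Primary income: 380.5 + 212.3 = 592.8
Secondary income: 344.1 + 144.8 = 488.9
Current account = (-686.7) + (-753.2) + 592.8 + 488.9 = -358.2
(Excluded from the current account — financial account: borrowing by resident firms from foreign banks 656.6, foreign purchases of equities on the domestic stock exchange 528.3; capital account: acquisition of foreign patents and trademarks (non-produced assets) 105.6.)

-358.2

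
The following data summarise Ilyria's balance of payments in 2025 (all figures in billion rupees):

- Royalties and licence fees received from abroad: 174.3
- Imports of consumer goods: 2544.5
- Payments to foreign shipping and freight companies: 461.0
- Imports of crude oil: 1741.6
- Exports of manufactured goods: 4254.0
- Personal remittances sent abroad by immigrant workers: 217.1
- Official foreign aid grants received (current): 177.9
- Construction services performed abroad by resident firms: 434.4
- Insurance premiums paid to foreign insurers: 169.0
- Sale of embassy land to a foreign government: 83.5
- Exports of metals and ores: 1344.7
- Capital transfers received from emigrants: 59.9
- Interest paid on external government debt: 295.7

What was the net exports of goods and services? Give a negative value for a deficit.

1291.3

Goods: -2544.5 + 1344.7 - 1741.6 + 4254.0 = 1312.6
Services: -461.0 + 174.3 - 169.0 + 434.4 = -21.3
Trade balance = 1312.6 + (-21.3) = 1291.3
(Excluded from the trade balance — secondary income: personal remittances sent abroad by immigrant workers 217.1, official foreign aid grants received (current) 177.9; capital account: sale of embassy land to a foreign government 83.5, capital transfers received from emigrants 59.9; primary income: interest paid on external government debt 295.7.)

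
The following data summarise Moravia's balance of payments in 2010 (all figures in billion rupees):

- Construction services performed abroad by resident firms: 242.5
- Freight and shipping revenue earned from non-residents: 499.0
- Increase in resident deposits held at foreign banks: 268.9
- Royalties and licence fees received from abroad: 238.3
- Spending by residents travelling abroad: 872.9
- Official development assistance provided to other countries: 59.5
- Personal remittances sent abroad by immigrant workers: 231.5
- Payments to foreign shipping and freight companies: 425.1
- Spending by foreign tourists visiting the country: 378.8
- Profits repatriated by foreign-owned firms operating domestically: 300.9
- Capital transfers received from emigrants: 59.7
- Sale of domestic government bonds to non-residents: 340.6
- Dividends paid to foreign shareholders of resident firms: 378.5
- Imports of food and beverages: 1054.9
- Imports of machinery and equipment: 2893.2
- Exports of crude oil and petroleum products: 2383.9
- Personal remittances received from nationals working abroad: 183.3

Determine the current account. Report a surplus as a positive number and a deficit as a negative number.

Goods: -1054.9 + 2383.9 - 2893.2 = -1564.2
Services: 238.3 - 425.1 - 872.9 + 378.8 + 242.5 + 499.0 = 60.6
Primary income: -378.5 - 300.9 = -679.4
Secondary income: -231.5 - 59.5 + 183.3 = -107.7
Current account = (-1564.2) + 60.6 + (-679.4) + (-107.7) = -2290.7
(Excluded from the current account — financial account: increase in resident deposits held at foreign banks 268.9, sale of domestic government bonds to non-residents 340.6; capital account: capital transfers received from emigrants 59.7.)

-2290.7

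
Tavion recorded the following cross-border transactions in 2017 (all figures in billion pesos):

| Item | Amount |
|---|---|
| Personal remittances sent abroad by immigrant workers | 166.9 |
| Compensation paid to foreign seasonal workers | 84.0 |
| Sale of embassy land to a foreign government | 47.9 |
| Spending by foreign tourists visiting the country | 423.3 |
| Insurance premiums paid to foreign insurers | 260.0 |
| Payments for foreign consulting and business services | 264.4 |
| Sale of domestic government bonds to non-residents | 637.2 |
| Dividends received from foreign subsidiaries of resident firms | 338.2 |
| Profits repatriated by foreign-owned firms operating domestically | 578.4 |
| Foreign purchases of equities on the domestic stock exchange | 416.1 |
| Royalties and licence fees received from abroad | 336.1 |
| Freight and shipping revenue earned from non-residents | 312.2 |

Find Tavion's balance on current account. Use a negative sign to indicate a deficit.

Services: 312.2 - 260.0 + 423.3 + 336.1 - 264.4 = 547.2
Primary income: -578.4 + 338.2 - 84.0 = -324.2
Secondary income: -166.9
Current account = 547.2 + (-324.2) + (-166.9) = 56.1
(Excluded from the current account — capital account: sale of embassy land to a foreign government 47.9; financial account: sale of domestic government bonds to non-residents 637.2, foreign purchases of equities on the domestic stock exchange 416.1.)

56.1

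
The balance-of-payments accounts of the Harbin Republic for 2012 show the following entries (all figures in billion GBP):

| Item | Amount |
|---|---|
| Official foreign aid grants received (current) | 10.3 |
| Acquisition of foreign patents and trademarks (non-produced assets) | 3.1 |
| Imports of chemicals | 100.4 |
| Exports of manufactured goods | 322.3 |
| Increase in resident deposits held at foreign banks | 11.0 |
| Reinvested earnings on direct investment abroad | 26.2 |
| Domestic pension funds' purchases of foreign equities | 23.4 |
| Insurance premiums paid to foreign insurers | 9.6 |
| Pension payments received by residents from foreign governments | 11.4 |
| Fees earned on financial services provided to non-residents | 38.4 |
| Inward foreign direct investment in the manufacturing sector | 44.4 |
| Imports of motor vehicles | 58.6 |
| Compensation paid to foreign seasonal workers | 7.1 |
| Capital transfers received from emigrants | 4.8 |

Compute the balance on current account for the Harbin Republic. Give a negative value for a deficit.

232.9

Goods: 322.3 - 58.6 - 100.4 = 163.3
Services: 38.4 - 9.6 = 28.8
Primary income: 26.2 - 7.1 = 19.1
Secondary income: 11.4 + 10.3 = 21.7
Current account = 163.3 + 28.8 + 19.1 + 21.7 = 232.9
(Excluded from the current account — capital account: acquisition of foreign patents and trademarks (non-produced assets) 3.1, capital transfers received from emigrants 4.8; financial account: increase in resident deposits held at foreign banks 11.0, domestic pension funds' purchases of foreign equities 23.4, inward foreign direct investment in the manufacturing sector 44.4.)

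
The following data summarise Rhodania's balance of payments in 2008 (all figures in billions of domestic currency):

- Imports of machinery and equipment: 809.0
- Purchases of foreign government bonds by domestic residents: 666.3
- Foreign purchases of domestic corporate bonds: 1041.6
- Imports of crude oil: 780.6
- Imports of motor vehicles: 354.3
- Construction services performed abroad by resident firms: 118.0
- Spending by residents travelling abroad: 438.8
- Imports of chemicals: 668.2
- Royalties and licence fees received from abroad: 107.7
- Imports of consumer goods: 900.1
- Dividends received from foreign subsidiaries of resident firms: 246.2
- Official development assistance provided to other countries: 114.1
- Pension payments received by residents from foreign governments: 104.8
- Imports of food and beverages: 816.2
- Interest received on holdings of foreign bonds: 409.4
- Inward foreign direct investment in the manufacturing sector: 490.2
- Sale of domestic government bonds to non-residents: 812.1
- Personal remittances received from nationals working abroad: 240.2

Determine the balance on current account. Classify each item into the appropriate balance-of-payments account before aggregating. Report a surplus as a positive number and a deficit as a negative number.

-3655.0

Goods: -354.3 - 900.1 - 780.6 - 816.2 - 809.0 - 668.2 = -4328.4
Services: 107.7 - 438.8 + 118.0 = -213.1
Primary income: 409.4 + 246.2 = 655.6
Secondary income: 104.8 + 240.2 - 114.1 = 230.9
Current account = (-4328.4) + (-213.1) + 655.6 + 230.9 = -3655.0
(Excluded from the current account — financial account: purchases of foreign government bonds by domestic residents 666.3, foreign purchases of domestic corporate bonds 1041.6, inward foreign direct investment in the manufacturing sector 490.2, sale of domestic government bonds to non-residents 812.1.)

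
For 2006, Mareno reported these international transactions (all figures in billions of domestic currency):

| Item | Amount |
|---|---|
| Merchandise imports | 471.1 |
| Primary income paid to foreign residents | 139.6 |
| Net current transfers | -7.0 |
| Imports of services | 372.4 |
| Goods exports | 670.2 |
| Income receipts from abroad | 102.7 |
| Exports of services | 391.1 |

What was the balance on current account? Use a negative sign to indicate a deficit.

Goods balance = 670.2 - 471.1 = 199.1
Services balance = 391.1 - 372.4 = 18.7
Trade balance (goods + services) = 199.1 + 18.7 = 217.8
Net primary income = 102.7 - 139.6 = -36.9
Net secondary income = -7.0
Current account = 217.8 + (-36.9) + (-7.0) = 173.9

173.9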